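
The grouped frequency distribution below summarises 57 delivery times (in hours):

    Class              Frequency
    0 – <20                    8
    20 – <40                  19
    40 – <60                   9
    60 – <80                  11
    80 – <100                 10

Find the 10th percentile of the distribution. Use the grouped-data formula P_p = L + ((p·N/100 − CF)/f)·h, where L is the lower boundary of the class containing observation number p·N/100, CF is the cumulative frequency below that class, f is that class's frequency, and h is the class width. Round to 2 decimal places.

N = 57; target position k = 10/100 · 57 = 5.7.
Cumulative frequencies: 8, 27, 36, 47, 57.
Observation 5.7 falls in the class 0 – <20.
L = 0, CF = 0, f = 8, h = 20.
P10 = 0 + ((5.7 − 0)/8)·20 = 0 + 14.25 = 14.25.

14.25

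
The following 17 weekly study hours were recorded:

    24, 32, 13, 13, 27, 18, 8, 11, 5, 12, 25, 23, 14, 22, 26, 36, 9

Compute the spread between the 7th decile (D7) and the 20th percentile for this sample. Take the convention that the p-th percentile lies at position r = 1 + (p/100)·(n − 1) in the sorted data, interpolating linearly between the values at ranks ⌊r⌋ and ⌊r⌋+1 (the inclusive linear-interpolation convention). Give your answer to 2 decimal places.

Sorted: 5, 8, 9, 11, 12, 13, 13, 14, 18, 22, 23, 24, 25, 26, 27, 32, 36.
n = 17.
P20: r = 4.2; ranks 4–5 are 11, 12; interpolating gives 11.2.
P70: r = 12.2; ranks 12–13 are 24, 25; interpolating gives 24.2.
Difference: 24.2 − 11.2 = 13.

13.00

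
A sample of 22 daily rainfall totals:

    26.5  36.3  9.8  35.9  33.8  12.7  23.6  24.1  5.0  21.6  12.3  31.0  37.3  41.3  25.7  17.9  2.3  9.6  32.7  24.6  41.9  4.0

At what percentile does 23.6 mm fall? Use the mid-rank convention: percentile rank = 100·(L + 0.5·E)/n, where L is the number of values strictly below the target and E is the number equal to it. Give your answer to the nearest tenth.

Sorted: 2.3, 4.0, 5.0, 9.6, 9.8, 12.3, 12.7, 17.9, 21.6, 23.6, 24.1, 24.6, 25.7, 26.5, 31.0, 32.7, 33.8, 35.9, 36.3, 37.3, 41.3, 41.9.
Count below 23.6: L = 9; count equal: E = 1; n = 22.
Percentile rank = 100·(9 + 0.5·1)/22 = 100·9.5/22 = 43.18.

43.2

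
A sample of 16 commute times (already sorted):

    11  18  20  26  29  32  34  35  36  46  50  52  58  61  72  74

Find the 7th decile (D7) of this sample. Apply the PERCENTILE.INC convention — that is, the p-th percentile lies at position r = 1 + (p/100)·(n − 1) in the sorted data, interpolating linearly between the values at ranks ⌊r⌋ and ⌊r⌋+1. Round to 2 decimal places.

n = 16.
r = 1 + (70/100)·(16 − 1) = 1 + 10.5 = 11.5.
Rank 11 is 50 and rank 12 is 52.
Interpolate: 50 + 0.5·(52 − 50) = 50 + 0.5·2 = 51.

51.00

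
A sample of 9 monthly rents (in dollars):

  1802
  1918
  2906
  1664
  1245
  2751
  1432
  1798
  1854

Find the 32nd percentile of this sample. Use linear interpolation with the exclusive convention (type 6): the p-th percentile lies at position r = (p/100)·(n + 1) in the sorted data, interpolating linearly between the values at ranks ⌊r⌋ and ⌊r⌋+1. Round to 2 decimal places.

1690.80

Sorted: 1245, 1432, 1664, 1798, 1802, 1854, 1918, 2751, 2906.
n = 9.
r = (32/100)·(9 + 1) = 3.2.
Rank 3 is 1664 and rank 4 is 1798.
Interpolate: 1664 + 0.2·(1798 − 1664) = 1664 + 0.2·134 = 1690.8.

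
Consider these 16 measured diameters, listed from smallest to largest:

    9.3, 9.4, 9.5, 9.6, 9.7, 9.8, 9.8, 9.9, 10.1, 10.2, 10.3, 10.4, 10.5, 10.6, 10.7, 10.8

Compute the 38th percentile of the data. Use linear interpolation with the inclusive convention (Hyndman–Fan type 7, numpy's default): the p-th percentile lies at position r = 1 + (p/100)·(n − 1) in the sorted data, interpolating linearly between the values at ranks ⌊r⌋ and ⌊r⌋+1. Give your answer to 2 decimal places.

9.80

n = 16.
r = 1 + (38/100)·(16 − 1) = 1 + 5.7 = 6.7.
Rank 6 is 9.8 and rank 7 is 9.8.
Interpolate: 9.8 + 0.7·(9.8 − 9.8) = 9.8 + 0.7·0 = 9.8.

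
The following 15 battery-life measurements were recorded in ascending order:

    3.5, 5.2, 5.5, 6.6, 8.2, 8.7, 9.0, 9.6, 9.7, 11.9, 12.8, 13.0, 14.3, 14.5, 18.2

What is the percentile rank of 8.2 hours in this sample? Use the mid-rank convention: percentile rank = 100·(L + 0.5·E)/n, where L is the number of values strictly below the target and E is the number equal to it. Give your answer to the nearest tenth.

30.0

Count below 8.2: L = 4; count equal: E = 1; n = 15.
Percentile rank = 100·(4 + 0.5·1)/15 = 100·4.5/15 = 30.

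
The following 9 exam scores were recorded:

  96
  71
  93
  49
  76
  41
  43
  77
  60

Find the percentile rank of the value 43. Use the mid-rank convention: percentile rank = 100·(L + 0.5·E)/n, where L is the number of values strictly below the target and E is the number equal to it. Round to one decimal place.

Sorted: 41, 43, 49, 60, 71, 76, 77, 93, 96.
Count below 43: L = 1; count equal: E = 1; n = 9.
Percentile rank = 100·(1 + 0.5·1)/9 = 100·1.5/9 = 16.67.

16.7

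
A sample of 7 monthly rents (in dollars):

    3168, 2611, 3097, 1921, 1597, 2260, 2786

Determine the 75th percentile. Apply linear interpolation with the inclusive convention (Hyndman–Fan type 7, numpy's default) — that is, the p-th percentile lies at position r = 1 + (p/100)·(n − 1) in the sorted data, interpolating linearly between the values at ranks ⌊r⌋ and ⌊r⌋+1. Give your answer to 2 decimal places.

2941.50

Sorted: 1597, 1921, 2260, 2611, 2786, 3097, 3168.
n = 7.
r = 1 + (75/100)·(7 − 1) = 1 + 4.5 = 5.5.
Rank 5 is 2786 and rank 6 is 3097.
Interpolate: 2786 + 0.5·(3097 − 2786) = 2786 + 0.5·311 = 2941.5.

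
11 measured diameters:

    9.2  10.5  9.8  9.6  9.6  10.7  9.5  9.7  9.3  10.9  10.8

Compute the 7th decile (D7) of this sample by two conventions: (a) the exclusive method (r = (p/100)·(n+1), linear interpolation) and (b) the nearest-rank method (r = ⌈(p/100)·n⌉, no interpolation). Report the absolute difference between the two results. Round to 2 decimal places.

0.08

Sorted: 9.2, 9.3, 9.5, 9.6, 9.6, 9.7, 9.8, 10.5, 10.7, 10.8, 10.9.
n = 11.
(a) r = 8.4; between ranks 8 (10.5) and 9 (10.7): 10.58.
(b) the nearest-rank method: rank 8 → 10.5.
|10.58 − 10.5| = 0.08.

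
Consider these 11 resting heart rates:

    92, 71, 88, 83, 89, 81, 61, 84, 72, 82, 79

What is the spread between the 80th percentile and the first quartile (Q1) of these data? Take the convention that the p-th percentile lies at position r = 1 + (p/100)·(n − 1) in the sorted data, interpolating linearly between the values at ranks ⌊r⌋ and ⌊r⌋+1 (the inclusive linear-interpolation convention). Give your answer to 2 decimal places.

Sorted: 61, 71, 72, 79, 81, 82, 83, 84, 88, 89, 92.
n = 11.
P25: r = 3.5; ranks 3–4 are 72, 79; interpolating gives 75.5.
P80: r = 9 (integer) → 88.
Difference: 88 − 75.5 = 12.5.

12.50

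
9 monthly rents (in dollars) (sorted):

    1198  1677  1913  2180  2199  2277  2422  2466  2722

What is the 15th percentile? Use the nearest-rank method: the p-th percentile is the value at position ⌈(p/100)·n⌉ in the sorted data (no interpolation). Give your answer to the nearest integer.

n = 9.
Position = ⌈15/100 · 9⌉ = ⌈1.35⌉ = 2.
The value at rank 2 is 1677.

1677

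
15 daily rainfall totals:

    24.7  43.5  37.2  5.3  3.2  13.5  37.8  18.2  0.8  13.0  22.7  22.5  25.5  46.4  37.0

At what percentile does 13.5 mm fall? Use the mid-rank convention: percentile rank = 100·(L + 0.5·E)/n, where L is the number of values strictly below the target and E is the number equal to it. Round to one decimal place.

30.0

Sorted: 0.8, 3.2, 5.3, 13.0, 13.5, 18.2, 22.5, 22.7, 24.7, 25.5, 37.0, 37.2, 37.8, 43.5, 46.4.
Count below 13.5: L = 4; count equal: E = 1; n = 15.
Percentile rank = 100·(4 + 0.5·1)/15 = 100·4.5/15 = 30.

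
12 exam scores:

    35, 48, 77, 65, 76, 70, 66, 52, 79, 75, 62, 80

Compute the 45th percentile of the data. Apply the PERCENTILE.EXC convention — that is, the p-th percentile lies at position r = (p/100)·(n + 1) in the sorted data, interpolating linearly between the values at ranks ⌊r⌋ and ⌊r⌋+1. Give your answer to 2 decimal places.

Sorted: 35, 48, 52, 62, 65, 66, 70, 75, 76, 77, 79, 80.
n = 12.
r = (45/100)·(12 + 1) = 5.85.
Rank 5 is 65 and rank 6 is 66.
Interpolate: 65 + 0.85·(66 − 65) = 65 + 0.85·1 = 65.85.

65.85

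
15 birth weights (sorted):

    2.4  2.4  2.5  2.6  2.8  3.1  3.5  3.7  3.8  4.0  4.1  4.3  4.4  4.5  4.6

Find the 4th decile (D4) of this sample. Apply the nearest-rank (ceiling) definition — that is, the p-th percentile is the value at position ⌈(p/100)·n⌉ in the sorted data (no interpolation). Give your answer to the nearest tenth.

3.1

n = 15.
Position = ⌈40/100 · 15⌉ = ⌈6⌉ = 6.
The value at rank 6 is 3.1.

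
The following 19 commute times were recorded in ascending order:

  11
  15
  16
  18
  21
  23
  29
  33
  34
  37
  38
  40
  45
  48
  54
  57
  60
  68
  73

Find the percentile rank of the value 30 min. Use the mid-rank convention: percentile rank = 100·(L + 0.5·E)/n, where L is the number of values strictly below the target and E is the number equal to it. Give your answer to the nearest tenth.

36.8

Count below 30: L = 7; count equal: E = 0; n = 19.
Percentile rank = 100·(7 + 0.5·0)/19 = 100·7/19 = 36.84.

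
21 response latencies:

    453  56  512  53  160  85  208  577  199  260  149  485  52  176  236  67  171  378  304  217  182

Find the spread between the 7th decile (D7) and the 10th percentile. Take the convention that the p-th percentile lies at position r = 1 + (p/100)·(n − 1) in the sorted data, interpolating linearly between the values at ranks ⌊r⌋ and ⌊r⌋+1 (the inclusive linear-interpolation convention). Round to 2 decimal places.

Sorted: 52, 53, 56, 67, 85, 149, 160, 171, 176, 182, 199, 208, 217, 236, 260, 304, 378, 453, 485, 512, 577.
n = 21.
P10: r = 3 (integer) → 56.
P70: r = 15 (integer) → 260.
Difference: 260 − 56 = 204.

204.00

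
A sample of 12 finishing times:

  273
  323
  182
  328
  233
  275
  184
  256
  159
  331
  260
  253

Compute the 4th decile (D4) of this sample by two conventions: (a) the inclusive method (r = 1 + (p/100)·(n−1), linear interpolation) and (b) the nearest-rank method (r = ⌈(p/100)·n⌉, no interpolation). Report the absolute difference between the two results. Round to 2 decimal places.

1.20

Sorted: 159, 182, 184, 233, 253, 256, 260, 273, 275, 323, 328, 331.
n = 12.
(a) r = 5.4; between ranks 5 (253) and 6 (256): 254.2.
(b) the nearest-rank method: rank 5 → 253.
|254.2 − 253| = 1.2.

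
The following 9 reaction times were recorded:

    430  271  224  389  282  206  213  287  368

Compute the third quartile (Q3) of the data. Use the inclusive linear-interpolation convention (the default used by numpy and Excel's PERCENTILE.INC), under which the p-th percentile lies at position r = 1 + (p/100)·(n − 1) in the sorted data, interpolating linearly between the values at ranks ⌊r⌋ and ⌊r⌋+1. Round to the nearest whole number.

368

Sorted: 206, 213, 224, 271, 282, 287, 368, 389, 430.
n = 9.
r = 1 + (75/100)·(9 − 1) = 1 + 6 = 7.
r is an integer, so P75 is the value at rank 7: 368.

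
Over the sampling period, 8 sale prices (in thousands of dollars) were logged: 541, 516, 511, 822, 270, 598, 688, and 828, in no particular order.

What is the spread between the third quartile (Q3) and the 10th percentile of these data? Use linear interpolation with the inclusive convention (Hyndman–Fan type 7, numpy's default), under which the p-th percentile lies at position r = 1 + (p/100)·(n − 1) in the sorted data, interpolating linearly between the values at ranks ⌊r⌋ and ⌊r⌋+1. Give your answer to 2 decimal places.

282.80

Sorted: 270, 511, 516, 541, 598, 688, 822, 828.
n = 8.
P10: r = 1.7; ranks 1–2 are 270, 511; interpolating gives 438.7.
P75: r = 6.25; ranks 6–7 are 688, 822; interpolating gives 721.5.
Difference: 721.5 − 438.7 = 282.8.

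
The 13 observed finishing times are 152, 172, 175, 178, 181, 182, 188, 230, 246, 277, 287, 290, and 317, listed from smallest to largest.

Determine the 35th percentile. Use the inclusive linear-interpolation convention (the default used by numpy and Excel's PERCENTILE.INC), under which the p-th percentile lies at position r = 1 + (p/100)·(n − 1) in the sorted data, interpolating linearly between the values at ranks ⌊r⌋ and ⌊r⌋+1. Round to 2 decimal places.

n = 13.
r = 1 + (35/100)·(13 − 1) = 1 + 4.2 = 5.2.
Rank 5 is 181 and rank 6 is 182.
Interpolate: 181 + 0.2·(182 − 181) = 181 + 0.2·1 = 181.2.

181.20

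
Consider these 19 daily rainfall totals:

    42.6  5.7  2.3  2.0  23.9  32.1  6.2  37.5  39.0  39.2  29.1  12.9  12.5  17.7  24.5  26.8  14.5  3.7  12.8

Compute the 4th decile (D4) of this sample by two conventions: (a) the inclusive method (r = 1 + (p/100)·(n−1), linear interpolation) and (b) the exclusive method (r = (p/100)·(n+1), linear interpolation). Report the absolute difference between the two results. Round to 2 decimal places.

0.32

Sorted: 2.0, 2.3, 3.7, 5.7, 6.2, 12.5, 12.8, 12.9, 14.5, 17.7, 23.9, 24.5, 26.8, 29.1, 32.1, 37.5, 39.0, 39.2, 42.6.
n = 19.
(a) r = 8.2; between ranks 8 (12.9) and 9 (14.5): 13.22.
(b) r = 8 → value at rank 8 = 12.9.
|13.22 − 12.9| = 0.32.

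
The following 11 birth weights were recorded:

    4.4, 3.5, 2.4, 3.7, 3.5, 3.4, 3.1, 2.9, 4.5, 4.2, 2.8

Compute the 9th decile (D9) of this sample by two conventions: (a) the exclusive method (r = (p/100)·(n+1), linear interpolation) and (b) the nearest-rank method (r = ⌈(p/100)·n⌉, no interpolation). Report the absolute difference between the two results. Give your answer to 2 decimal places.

Sorted: 2.4, 2.8, 2.9, 3.1, 3.4, 3.5, 3.5, 3.7, 4.2, 4.4, 4.5.
n = 11.
(a) r = 10.8; between ranks 10 (4.4) and 11 (4.5): 4.48.
(b) the nearest-rank method: rank 10 → 4.4.
|4.48 − 4.4| = 0.08.

0.08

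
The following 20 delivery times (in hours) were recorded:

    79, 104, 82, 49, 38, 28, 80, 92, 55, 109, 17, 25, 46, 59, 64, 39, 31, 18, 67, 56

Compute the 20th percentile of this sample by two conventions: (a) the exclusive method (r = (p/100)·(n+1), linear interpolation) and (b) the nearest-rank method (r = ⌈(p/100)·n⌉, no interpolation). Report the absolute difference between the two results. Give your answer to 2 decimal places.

Sorted: 17, 18, 25, 28, 31, 38, 39, 46, 49, 55, 56, 59, 64, 67, 79, 80, 82, 92, 104, 109.
n = 20.
(a) r = 4.2; between ranks 4 (28) and 5 (31): 28.6.
(b) the nearest-rank method: rank 4 → 28.
|28.6 − 28| = 0.6.

0.60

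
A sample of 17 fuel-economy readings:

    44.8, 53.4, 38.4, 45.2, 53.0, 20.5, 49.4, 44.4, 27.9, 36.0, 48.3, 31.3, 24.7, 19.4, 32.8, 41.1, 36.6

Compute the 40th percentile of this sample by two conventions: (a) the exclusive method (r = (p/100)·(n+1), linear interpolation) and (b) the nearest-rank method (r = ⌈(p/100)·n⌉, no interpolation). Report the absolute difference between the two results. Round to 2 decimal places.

0.12

Sorted: 19.4, 20.5, 24.7, 27.9, 31.3, 32.8, 36.0, 36.6, 38.4, 41.1, 44.4, 44.8, 45.2, 48.3, 49.4, 53.0, 53.4.
n = 17.
(a) r = 7.2; between ranks 7 (36.0) and 8 (36.6): 36.12.
(b) the nearest-rank method: rank 7 → 36.
|36.12 − 36| = 0.12.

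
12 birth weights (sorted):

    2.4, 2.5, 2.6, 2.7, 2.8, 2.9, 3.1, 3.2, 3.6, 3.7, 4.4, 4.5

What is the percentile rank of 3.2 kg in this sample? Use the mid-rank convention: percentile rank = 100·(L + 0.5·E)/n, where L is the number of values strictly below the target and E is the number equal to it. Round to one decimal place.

62.5

Count below 3.2: L = 7; count equal: E = 1; n = 12.
Percentile rank = 100·(7 + 0.5·1)/12 = 100·7.5/12 = 62.5.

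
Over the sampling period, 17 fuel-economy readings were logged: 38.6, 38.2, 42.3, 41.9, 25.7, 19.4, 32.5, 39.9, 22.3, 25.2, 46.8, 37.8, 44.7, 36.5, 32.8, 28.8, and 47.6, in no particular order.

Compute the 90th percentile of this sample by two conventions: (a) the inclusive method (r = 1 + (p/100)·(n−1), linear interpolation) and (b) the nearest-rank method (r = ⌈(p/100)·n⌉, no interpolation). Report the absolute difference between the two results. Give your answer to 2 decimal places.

Sorted: 19.4, 22.3, 25.2, 25.7, 28.8, 32.5, 32.8, 36.5, 37.8, 38.2, 38.6, 39.9, 41.9, 42.3, 44.7, 46.8, 47.6.
n = 17.
(a) r = 15.4; between ranks 15 (44.7) and 16 (46.8): 45.54.
(b) the nearest-rank method: rank 16 → 46.8.
|45.54 − 46.8| = 1.26.

1.26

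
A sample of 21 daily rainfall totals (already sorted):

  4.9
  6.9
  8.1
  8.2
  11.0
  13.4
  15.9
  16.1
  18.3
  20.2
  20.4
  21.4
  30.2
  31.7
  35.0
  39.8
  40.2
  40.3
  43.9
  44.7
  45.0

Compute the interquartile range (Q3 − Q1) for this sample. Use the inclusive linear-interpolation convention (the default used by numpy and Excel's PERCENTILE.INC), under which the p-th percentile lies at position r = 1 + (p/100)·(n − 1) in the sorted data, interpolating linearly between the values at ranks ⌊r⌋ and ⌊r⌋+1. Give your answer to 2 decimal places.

n = 21.
P25: r = 6 (integer) → 13.4.
P75: r = 16 (integer) → 39.8.
Difference: 39.8 − 13.4 = 26.4.

26.40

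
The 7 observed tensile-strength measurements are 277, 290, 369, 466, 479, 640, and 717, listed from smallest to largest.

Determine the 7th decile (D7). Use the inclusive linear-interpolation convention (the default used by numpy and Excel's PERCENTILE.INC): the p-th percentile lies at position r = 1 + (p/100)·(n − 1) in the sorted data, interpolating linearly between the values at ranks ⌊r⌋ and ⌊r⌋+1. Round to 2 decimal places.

n = 7.
r = 1 + (70/100)·(7 − 1) = 1 + 4.2 = 5.2.
Rank 5 is 479 and rank 6 is 640.
Interpolate: 479 + 0.2·(640 − 479) = 479 + 0.2·161 = 511.2.

511.20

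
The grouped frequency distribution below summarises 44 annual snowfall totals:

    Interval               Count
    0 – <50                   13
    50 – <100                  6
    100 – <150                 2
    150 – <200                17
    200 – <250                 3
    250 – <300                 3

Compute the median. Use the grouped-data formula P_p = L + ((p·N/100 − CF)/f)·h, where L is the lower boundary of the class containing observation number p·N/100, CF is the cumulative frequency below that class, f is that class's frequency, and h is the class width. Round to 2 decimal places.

152.94

N = 44; target position k = 50/100 · 44 = 22.
Cumulative frequencies: 13, 19, 21, 38, 41, 44.
Observation 22 falls in the class 150 – <200.
L = 150, CF = 21, f = 17, h = 50.
P50 = 150 + ((22 − 21)/17)·50 = 150 + 2.94118 = 152.941.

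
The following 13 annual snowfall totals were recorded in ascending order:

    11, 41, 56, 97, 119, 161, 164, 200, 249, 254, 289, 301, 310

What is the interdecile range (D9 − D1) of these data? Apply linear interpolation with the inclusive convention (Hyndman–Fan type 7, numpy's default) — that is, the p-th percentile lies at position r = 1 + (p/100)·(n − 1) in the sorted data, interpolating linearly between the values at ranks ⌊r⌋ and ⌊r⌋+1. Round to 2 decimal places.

254.60

n = 13.
P10: r = 2.2; ranks 2–3 are 41, 56; interpolating gives 44.
P90: r = 11.8; ranks 11–12 are 289, 301; interpolating gives 298.6.
Difference: 298.6 − 44 = 254.6.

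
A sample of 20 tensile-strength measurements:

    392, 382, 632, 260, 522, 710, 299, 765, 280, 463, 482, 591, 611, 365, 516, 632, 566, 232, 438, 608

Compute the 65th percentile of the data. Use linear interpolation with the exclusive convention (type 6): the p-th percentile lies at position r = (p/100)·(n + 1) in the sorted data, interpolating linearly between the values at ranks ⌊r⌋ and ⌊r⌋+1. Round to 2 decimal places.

582.25

Sorted: 232, 260, 280, 299, 365, 382, 392, 438, 463, 482, 516, 522, 566, 591, 608, 611, 632, 632, 710, 765.
n = 20.
r = (65/100)·(20 + 1) = 13.65.
Rank 13 is 566 and rank 14 is 591.
Interpolate: 566 + 0.65·(591 − 566) = 566 + 0.65·25 = 582.25.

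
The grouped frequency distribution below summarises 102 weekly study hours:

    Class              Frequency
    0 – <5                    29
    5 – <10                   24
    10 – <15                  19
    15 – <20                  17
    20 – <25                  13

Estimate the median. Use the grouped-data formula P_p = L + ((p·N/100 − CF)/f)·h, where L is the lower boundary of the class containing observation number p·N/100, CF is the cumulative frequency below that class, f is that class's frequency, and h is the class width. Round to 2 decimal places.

9.58

N = 102; target position k = 50/100 · 102 = 51.
Cumulative frequencies: 29, 53, 72, 89, 102.
Observation 51 falls in the class 5 – <10.
L = 5, CF = 29, f = 24, h = 5.
P50 = 5 + ((51 − 29)/24)·5 = 5 + 4.58333 = 9.58333.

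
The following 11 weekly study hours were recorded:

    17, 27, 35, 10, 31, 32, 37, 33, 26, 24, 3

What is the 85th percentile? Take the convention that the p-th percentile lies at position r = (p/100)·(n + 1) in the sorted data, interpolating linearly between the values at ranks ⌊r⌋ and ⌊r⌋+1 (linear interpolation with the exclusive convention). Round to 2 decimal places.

Sorted: 3, 10, 17, 24, 26, 27, 31, 32, 33, 35, 37.
n = 11.
r = (85/100)·(11 + 1) = 10.2.
Rank 10 is 35 and rank 11 is 37.
Interpolate: 35 + 0.2·(37 − 35) = 35 + 0.2·2 = 35.4.

35.40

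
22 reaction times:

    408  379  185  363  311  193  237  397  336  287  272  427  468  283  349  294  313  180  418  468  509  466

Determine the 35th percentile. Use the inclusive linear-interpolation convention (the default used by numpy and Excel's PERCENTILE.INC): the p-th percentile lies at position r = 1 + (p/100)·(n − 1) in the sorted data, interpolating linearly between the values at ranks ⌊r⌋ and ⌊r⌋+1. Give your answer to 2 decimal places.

Sorted: 180, 185, 193, 237, 272, 283, 287, 294, 311, 313, 336, 349, 363, 379, 397, 408, 418, 427, 466, 468, 468, 509.
n = 22.
r = 1 + (35/100)·(22 − 1) = 1 + 7.35 = 8.35.
Rank 8 is 294 and rank 9 is 311.
Interpolate: 294 + 0.35·(311 − 294) = 294 + 0.35·17 = 299.95.

299.95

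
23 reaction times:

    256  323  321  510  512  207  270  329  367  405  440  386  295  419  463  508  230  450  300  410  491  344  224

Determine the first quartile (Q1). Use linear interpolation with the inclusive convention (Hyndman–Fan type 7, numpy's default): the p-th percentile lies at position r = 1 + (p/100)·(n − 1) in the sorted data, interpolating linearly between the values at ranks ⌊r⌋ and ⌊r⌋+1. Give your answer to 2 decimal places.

297.50

Sorted: 207, 224, 230, 256, 270, 295, 300, 321, 323, 329, 344, 367, 386, 405, 410, 419, 440, 450, 463, 491, 508, 510, 512.
n = 23.
r = 1 + (25/100)·(23 − 1) = 1 + 5.5 = 6.5.
Rank 6 is 295 and rank 7 is 300.
Interpolate: 295 + 0.5·(300 − 295) = 295 + 0.5·5 = 297.5.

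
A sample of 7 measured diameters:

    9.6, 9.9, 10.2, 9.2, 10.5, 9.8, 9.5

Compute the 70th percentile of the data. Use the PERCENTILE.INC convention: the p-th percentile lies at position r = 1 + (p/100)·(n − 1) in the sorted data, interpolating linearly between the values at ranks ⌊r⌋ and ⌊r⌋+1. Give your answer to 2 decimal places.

9.96

Sorted: 9.2, 9.5, 9.6, 9.8, 9.9, 10.2, 10.5.
n = 7.
r = 1 + (70/100)·(7 − 1) = 1 + 4.2 = 5.2.
Rank 5 is 9.9 and rank 6 is 10.2.
Interpolate: 9.9 + 0.2·(10.2 − 9.9) = 9.9 + 0.2·0.3 = 9.96.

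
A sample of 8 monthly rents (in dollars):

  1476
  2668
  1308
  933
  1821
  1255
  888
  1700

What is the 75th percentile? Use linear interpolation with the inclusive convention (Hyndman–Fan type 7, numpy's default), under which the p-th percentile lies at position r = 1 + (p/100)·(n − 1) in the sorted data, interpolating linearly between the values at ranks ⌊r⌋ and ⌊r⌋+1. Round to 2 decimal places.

Sorted: 888, 933, 1255, 1308, 1476, 1700, 1821, 2668.
n = 8.
r = 1 + (75/100)·(8 − 1) = 1 + 5.25 = 6.25.
Rank 6 is 1700 and rank 7 is 1821.
Interpolate: 1700 + 0.25·(1821 − 1700) = 1700 + 0.25·121 = 1730.25.

1730.25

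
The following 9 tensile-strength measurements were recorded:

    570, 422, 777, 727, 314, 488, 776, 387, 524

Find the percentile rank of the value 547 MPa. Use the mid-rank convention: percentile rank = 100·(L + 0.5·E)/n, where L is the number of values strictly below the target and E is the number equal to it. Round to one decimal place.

Sorted: 314, 387, 422, 488, 524, 570, 727, 776, 777.
Count below 547: L = 5; count equal: E = 0; n = 9.
Percentile rank = 100·(5 + 0.5·0)/9 = 100·5/9 = 55.56.

55.6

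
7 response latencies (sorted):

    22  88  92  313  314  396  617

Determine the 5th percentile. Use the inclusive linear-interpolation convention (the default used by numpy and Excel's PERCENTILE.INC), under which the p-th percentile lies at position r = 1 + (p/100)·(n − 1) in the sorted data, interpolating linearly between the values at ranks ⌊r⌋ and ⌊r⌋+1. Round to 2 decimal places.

n = 7.
r = 1 + (5/100)·(7 − 1) = 1 + 0.3 = 1.3.
Rank 1 is 22 and rank 2 is 88.
Interpolate: 22 + 0.3·(88 − 22) = 22 + 0.3·66 = 41.8.

41.80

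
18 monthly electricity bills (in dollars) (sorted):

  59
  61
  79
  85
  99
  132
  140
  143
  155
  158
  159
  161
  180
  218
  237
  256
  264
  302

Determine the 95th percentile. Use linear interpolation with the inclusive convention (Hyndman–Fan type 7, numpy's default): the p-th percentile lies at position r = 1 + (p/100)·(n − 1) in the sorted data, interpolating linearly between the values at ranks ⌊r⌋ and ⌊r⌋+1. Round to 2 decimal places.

n = 18.
r = 1 + (95/100)·(18 − 1) = 1 + 16.15 = 17.15.
Rank 17 is 264 and rank 18 is 302.
Interpolate: 264 + 0.15·(302 − 264) = 264 + 0.15·38 = 269.7.

269.70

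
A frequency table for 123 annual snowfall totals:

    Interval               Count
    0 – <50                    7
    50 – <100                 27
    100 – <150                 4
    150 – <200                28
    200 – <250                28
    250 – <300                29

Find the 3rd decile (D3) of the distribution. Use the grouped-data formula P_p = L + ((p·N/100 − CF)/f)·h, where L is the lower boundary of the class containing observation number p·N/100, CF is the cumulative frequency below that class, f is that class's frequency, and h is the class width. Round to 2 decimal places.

N = 123; target position k = 30/100 · 123 = 36.9.
Cumulative frequencies: 7, 34, 38, 66, 94, 123.
Observation 36.9 falls in the class 100 – <150.
L = 100, CF = 34, f = 4, h = 50.
P30 = 100 + ((36.9 − 34)/4)·50 = 100 + 36.25 = 136.25.

136.25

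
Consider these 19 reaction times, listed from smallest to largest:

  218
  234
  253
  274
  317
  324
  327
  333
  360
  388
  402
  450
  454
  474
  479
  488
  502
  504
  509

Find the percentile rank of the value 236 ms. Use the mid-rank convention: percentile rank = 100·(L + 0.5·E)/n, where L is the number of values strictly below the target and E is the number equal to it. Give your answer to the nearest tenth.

10.5

Count below 236: L = 2; count equal: E = 0; n = 19.
Percentile rank = 100·(2 + 0.5·0)/19 = 100·2/19 = 10.53.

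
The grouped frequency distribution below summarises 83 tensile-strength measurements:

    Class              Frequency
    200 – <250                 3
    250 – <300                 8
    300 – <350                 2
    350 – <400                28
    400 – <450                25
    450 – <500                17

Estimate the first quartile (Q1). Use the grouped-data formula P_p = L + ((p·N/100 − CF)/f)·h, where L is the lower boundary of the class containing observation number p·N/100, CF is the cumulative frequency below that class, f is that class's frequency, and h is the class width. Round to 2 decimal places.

N = 83; target position k = 25/100 · 83 = 20.75.
Cumulative frequencies: 3, 11, 13, 41, 66, 83.
Observation 20.75 falls in the class 350 – <400.
L = 350, CF = 13, f = 28, h = 50.
P25 = 350 + ((20.75 − 13)/28)·50 = 350 + 13.8393 = 363.839.

363.84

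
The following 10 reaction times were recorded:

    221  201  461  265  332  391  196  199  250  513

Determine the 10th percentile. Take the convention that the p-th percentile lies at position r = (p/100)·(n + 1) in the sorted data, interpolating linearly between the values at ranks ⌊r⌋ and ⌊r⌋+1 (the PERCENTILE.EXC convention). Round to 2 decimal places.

196.30

Sorted: 196, 199, 201, 221, 250, 265, 332, 391, 461, 513.
n = 10.
r = (10/100)·(10 + 1) = 1.1.
Rank 1 is 196 and rank 2 is 199.
Interpolate: 196 + 0.1·(199 − 196) = 196 + 0.1·3 = 196.3.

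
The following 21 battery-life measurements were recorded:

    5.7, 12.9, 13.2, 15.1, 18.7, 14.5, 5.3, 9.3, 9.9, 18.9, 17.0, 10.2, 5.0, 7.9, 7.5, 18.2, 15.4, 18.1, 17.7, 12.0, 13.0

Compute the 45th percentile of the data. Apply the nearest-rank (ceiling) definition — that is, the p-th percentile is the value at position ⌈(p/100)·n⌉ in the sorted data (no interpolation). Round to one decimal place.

Sorted: 5.0, 5.3, 5.7, 7.5, 7.9, 9.3, 9.9, 10.2, 12.0, 12.9, 13.0, 13.2, 14.5, 15.1, 15.4, 17.0, 17.7, 18.1, 18.2, 18.7, 18.9.
n = 21.
Position = ⌈45/100 · 21⌉ = ⌈9.45⌉ = 10.
The value at rank 10 is 12.9.

12.9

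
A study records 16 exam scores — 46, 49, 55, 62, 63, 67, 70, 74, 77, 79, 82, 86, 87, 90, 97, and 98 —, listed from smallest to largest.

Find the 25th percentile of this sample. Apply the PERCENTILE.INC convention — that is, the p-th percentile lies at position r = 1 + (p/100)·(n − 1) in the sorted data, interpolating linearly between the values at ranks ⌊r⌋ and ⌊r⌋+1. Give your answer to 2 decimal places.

62.75

n = 16.
r = 1 + (25/100)·(16 − 1) = 1 + 3.75 = 4.75.
Rank 4 is 62 and rank 5 is 63.
Interpolate: 62 + 0.75·(63 − 62) = 62 + 0.75·1 = 62.75.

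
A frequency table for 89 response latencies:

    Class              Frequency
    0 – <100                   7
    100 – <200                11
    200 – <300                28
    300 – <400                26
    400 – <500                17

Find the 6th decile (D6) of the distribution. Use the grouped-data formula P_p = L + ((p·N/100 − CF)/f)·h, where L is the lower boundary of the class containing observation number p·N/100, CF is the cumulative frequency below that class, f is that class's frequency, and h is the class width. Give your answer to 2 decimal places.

N = 89; target position k = 60/100 · 89 = 53.4.
Cumulative frequencies: 7, 18, 46, 72, 89.
Observation 53.4 falls in the class 300 – <400.
L = 300, CF = 46, f = 26, h = 100.
P60 = 300 + ((53.4 − 46)/26)·100 = 300 + 28.4615 = 328.462.

328.46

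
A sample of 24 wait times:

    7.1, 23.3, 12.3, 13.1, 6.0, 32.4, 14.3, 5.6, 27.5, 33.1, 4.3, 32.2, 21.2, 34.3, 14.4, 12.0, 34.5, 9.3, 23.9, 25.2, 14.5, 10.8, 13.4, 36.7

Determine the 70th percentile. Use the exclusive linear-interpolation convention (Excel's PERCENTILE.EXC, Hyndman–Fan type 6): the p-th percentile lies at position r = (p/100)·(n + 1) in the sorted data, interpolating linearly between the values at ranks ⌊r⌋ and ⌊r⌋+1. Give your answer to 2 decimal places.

Sorted: 4.3, 5.6, 6.0, 7.1, 9.3, 10.8, 12.0, 12.3, 13.1, 13.4, 14.3, 14.4, 14.5, 21.2, 23.3, 23.9, 25.2, 27.5, 32.2, 32.4, 33.1, 34.3, 34.5, 36.7.
n = 24.
r = (70/100)·(24 + 1) = 17.5.
Rank 17 is 25.2 and rank 18 is 27.5.
Interpolate: 25.2 + 0.5·(27.5 − 25.2) = 25.2 + 0.5·2.3 = 26.35.

26.35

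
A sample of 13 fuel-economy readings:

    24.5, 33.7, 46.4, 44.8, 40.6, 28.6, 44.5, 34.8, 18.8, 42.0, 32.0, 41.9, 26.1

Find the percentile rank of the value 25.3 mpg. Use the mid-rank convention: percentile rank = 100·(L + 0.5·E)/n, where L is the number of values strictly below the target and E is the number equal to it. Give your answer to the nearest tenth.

Sorted: 18.8, 24.5, 26.1, 28.6, 32.0, 33.7, 34.8, 40.6, 41.9, 42.0, 44.5, 44.8, 46.4.
Count below 25.3: L = 2; count equal: E = 0; n = 13.
Percentile rank = 100·(2 + 0.5·0)/13 = 100·2/13 = 15.38.

15.4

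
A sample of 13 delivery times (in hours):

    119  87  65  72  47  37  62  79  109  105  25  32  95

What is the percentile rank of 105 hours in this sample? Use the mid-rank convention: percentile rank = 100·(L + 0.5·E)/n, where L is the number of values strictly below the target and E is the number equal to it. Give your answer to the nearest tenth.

Sorted: 25, 32, 37, 47, 62, 65, 72, 79, 87, 95, 105, 109, 119.
Count below 105: L = 10; count equal: E = 1; n = 13.
Percentile rank = 100·(10 + 0.5·1)/13 = 100·10.5/13 = 80.77.

80.8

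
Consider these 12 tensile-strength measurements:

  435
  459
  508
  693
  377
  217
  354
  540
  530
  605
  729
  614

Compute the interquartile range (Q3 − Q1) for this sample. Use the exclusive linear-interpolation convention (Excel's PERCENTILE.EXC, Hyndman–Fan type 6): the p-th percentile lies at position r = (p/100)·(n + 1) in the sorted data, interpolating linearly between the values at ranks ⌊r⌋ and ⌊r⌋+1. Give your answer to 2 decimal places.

Sorted: 217, 354, 377, 435, 459, 508, 530, 540, 605, 614, 693, 729.
n = 12.
P25: r = 3.25; ranks 3–4 are 377, 435; interpolating gives 391.5.
P75: r = 9.75; ranks 9–10 are 605, 614; interpolating gives 611.75.
Difference: 611.75 − 391.5 = 220.25.

220.25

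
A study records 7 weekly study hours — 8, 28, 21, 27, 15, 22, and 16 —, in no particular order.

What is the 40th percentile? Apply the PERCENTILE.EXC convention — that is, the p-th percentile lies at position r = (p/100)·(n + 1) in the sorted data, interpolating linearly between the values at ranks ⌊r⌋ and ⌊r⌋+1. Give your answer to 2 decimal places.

Sorted: 8, 15, 16, 21, 22, 27, 28.
n = 7.
r = (40/100)·(7 + 1) = 3.2.
Rank 3 is 16 and rank 4 is 21.
Interpolate: 16 + 0.2·(21 − 16) = 16 + 0.2·5 = 17.

17.00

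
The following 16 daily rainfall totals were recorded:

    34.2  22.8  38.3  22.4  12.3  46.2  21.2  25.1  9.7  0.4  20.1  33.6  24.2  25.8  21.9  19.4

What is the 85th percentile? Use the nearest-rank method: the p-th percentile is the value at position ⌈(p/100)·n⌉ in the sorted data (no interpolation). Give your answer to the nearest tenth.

Sorted: 0.4, 9.7, 12.3, 19.4, 20.1, 21.2, 21.9, 22.4, 22.8, 24.2, 25.1, 25.8, 33.6, 34.2, 38.3, 46.2.
n = 16.
Position = ⌈85/100 · 16⌉ = ⌈13.6⌉ = 14.
The value at rank 14 is 34.2.

34.2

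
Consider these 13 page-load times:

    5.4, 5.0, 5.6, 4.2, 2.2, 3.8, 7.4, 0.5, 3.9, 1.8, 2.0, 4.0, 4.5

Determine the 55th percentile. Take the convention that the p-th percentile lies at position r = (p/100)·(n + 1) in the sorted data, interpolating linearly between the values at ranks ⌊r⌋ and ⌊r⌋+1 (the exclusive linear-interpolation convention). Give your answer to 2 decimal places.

4.14

Sorted: 0.5, 1.8, 2.0, 2.2, 3.8, 3.9, 4.0, 4.2, 4.5, 5.0, 5.4, 5.6, 7.4.
n = 13.
r = (55/100)·(13 + 1) = 7.7.
Rank 7 is 4.0 and rank 8 is 4.2.
Interpolate: 4.0 + 0.7·(4.2 − 4.0) = 4.0 + 0.7·0.2 = 4.14.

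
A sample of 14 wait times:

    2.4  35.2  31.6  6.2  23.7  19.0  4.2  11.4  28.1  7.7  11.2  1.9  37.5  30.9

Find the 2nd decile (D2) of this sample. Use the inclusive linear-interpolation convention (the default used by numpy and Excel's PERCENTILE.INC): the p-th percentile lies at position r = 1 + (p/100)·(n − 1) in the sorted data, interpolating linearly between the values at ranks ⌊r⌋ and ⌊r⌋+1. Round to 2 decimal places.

Sorted: 1.9, 2.4, 4.2, 6.2, 7.7, 11.2, 11.4, 19.0, 23.7, 28.1, 30.9, 31.6, 35.2, 37.5.
n = 14.
r = 1 + (20/100)·(14 − 1) = 1 + 2.6 = 3.6.
Rank 3 is 4.2 and rank 4 is 6.2.
Interpolate: 4.2 + 0.6·(6.2 − 4.2) = 4.2 + 0.6·2 = 5.4.

5.40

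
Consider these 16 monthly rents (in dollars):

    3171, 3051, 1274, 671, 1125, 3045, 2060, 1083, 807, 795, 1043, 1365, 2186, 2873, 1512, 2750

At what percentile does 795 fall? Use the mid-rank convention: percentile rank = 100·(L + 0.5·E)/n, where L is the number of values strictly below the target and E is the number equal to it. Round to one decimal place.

Sorted: 671, 795, 807, 1043, 1083, 1125, 1274, 1365, 1512, 2060, 2186, 2750, 2873, 3045, 3051, 3171.
Count below 795: L = 1; count equal: E = 1; n = 16.
Percentile rank = 100·(1 + 0.5·1)/16 = 100·1.5/16 = 9.375.

9.4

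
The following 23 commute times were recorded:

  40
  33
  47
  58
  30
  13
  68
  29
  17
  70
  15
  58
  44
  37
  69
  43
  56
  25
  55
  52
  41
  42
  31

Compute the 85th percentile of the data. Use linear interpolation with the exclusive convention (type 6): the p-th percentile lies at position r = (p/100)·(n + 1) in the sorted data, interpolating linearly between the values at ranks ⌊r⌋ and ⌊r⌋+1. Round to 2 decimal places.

62.00

Sorted: 13, 15, 17, 25, 29, 30, 31, 33, 37, 40, 41, 42, 43, 44, 47, 52, 55, 56, 58, 58, 68, 69, 70.
n = 23.
r = (85/100)·(23 + 1) = 20.4.
Rank 20 is 58 and rank 21 is 68.
Interpolate: 58 + 0.4·(68 − 58) = 58 + 0.4·10 = 62.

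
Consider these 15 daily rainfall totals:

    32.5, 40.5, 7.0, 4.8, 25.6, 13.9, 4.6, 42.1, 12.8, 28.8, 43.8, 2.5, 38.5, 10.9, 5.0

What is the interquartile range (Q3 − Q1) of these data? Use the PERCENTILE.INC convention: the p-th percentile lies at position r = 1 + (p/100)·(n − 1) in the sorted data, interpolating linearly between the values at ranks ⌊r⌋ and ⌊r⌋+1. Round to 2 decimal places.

29.50

Sorted: 2.5, 4.6, 4.8, 5.0, 7.0, 10.9, 12.8, 13.9, 25.6, 28.8, 32.5, 38.5, 40.5, 42.1, 43.8.
n = 15.
P25: r = 4.5; ranks 4–5 are 5.0, 7.0; interpolating gives 6.
P75: r = 11.5; ranks 11–12 are 32.5, 38.5; interpolating gives 35.5.
Difference: 35.5 − 6 = 29.5.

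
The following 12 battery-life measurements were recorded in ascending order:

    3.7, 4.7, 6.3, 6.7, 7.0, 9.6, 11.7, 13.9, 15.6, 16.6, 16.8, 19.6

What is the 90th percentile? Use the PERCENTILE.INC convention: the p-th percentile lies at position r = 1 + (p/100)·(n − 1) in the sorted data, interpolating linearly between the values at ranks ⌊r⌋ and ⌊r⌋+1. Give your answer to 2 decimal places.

n = 12.
r = 1 + (90/100)·(12 − 1) = 1 + 9.9 = 10.9.
Rank 10 is 16.6 and rank 11 is 16.8.
Interpolate: 16.6 + 0.9·(16.8 − 16.6) = 16.6 + 0.9·0.2 = 16.78.

16.78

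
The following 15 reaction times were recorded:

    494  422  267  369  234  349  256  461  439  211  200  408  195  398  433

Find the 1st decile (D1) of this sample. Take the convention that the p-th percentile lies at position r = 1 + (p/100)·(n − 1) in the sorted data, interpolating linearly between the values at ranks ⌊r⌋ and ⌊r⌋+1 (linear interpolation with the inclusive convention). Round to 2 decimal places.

Sorted: 195, 200, 211, 234, 256, 267, 349, 369, 398, 408, 422, 433, 439, 461, 494.
n = 15.
r = 1 + (10/100)·(15 − 1) = 1 + 1.4 = 2.4.
Rank 2 is 200 and rank 3 is 211.
Interpolate: 200 + 0.4·(211 − 200) = 200 + 0.4·11 = 204.4.

204.40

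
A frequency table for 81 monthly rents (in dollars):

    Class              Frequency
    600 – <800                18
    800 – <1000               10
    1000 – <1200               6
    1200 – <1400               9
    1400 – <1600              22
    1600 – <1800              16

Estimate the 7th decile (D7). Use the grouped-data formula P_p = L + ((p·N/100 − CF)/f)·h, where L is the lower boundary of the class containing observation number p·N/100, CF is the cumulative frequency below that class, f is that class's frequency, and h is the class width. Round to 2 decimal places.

1524.55

N = 81; target position k = 70/100 · 81 = 56.7.
Cumulative frequencies: 18, 28, 34, 43, 65, 81.
Observation 56.7 falls in the class 1400 – <1600.
L = 1400, CF = 43, f = 22, h = 200.
P70 = 1400 + ((56.7 − 43)/22)·200 = 1400 + 124.545 = 1524.55.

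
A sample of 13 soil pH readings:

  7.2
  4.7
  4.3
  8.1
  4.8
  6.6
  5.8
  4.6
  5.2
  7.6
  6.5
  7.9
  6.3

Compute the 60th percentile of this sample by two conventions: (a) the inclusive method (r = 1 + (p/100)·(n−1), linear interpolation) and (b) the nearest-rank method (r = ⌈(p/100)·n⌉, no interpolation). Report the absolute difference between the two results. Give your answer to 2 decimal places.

0.02

Sorted: 4.3, 4.6, 4.7, 4.8, 5.2, 5.8, 6.3, 6.5, 6.6, 7.2, 7.6, 7.9, 8.1.
n = 13.
(a) r = 8.2; between ranks 8 (6.5) and 9 (6.6): 6.52.
(b) the nearest-rank method: rank 8 → 6.5.
|6.52 − 6.5| = 0.02.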